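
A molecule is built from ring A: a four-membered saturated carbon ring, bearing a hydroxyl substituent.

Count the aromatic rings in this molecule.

Ring A has only sp³ atoms, so it is not fully conjugated — not aromatic (cyclobutane).

0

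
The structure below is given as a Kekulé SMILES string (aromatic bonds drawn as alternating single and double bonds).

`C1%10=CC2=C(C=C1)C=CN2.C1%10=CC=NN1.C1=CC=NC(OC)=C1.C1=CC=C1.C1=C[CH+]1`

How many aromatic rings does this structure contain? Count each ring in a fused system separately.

The SMILES encodes a six-membered carbon ring with three alternating C=C double bonds, fused to a five-membered ring containing one N–H nitrogen and two C=C double bonds; a five-membered ring with two adjacent nitrogens (one bearing H, one in a double bond) and two double bonds; a six-membered ring of five carbons and one nitrogen with three alternating double bonds; a four-membered carbon ring with two alternating C=C double bonds; a three-membered all-carbon ring bearing a positive charge on one carbon, with one C=C double bond.
The fused 6/5-membered bicyclic (with one N–H) is a single π system with 9 sp² atoms and 10 π electrons from ring double bonds plus a heteroatom lone pair. 10 = 4(2)+2, so the system is aromatic and both rings count as aromatic (indole).
The 5-membered ring with two adjacent nitrogens (one N–H, one =N–) is planar and fully conjugated; 2 ring double bonds (4 π electrons) plus a heteroatom lone pair (2) give 6 π electrons. 6 = 4(1)+2, so it is aromatic (pyrazole).
The 6-membered ring with one nitrogen has a continuous p-orbital overlap around the ring; 3 ring double bonds give 6 π electrons. 6 = 4(1)+2, so it is aromatic (pyridine).
The 4-membered ring has only sp² ring atoms; a planar conformation would have a fully conjugated π system of 4 electrons. But 4 = 4(1), which is 4n not 4n+2, so it is not aromatic (cyclobutadiene) — cyclobutadiene is antiaromatic and distorts to a rectangle.
The 3-membered ring is planar and fully conjugated; 1 ring double bond (2 π electrons) plus the carbocation's empty p orbital (0, but keeps the ring conjugated) give 2 π electrons. Since 2 = 4n+2 (n=0), it is aromatic (cyclopropenyl cation).
5 of the 6 rings are aromatic. Total: 5.

5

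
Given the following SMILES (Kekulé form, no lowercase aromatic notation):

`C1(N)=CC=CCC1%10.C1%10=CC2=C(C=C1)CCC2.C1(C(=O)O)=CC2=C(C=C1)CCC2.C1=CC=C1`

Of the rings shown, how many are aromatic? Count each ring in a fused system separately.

The SMILES encodes a six-membered carbon ring with two conjugated C=C double bonds and two sp³ carbons; a six-membered carbon ring with three alternating C=C double bonds, fused to a saturated five-membered carbon ring; a six-membered carbon ring with three alternating C=C double bonds, fused to a saturated five-membered carbon ring; a four-membered carbon ring with two alternating C=C double bonds.
The 6-membered ring has two sp³ carbons, so it is not fully conjugated — not aromatic (1,3-cyclohexadiene).
The second 6-membered ring has a continuous p-orbital overlap around the ring; 3 ring double bonds give 6 π electrons. 6 = 4(1)+2, so it is aromatic (benzene ring).
The 5-membered ring has three sp³ carbons, so it is not fully conjugated — not aromatic (cyclopentane ring).
The third 6-membered ring is fully conjugated (every ring atom contributes a p orbital); 3 ring double bonds give 6 π electrons. Since 6 = 4n+2 (n=1), it is aromatic (benzene ring).
The second 5-membered ring has three sp³ carbons, so it is not fully conjugated — not aromatic (cyclopentane ring).
The 4-membered ring has only sp² ring atoms; a planar conformation would have a fully conjugated π system of 4 electrons. But 4 = 4(1), which is 4n not 4n+2, so it is not aromatic (cyclobutadiene) — cyclobutadiene is antiaromatic and distorts to a rectangle.
2 of the 6 rings are aromatic. Total: 2.

2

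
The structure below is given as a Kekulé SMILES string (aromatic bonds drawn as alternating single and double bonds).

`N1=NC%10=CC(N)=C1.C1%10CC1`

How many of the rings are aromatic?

The SMILES encodes a six-membered ring with two adjacent nitrogens and three alternating double bonds; a three-membered saturated carbon ring.
The 6-membered ring with two nitrogens (1,2) is planar and fully conjugated; 3 ring double bonds give 6 π electrons. Since 6 = 4n+2 (n=1), it is aromatic (pyridazine).
The 3-membered ring has only sp³ atoms, so it is not fully conjugated — not aromatic (cyclopropane).
1 of the 2 rings is aromatic. Total: 1.

1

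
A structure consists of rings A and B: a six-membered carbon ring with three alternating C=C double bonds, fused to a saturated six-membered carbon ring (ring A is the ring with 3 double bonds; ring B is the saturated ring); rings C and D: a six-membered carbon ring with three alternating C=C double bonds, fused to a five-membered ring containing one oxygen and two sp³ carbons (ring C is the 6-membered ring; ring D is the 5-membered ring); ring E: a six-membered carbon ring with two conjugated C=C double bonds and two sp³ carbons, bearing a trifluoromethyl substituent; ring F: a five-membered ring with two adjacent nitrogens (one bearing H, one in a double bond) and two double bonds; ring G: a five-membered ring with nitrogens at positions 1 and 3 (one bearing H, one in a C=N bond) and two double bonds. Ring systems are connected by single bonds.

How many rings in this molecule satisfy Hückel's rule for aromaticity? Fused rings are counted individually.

4

Ring A has a continuous p-orbital overlap around the ring; 3 ring double bonds give 6 π electrons. That satisfies 4n+2 with n=1, so ring A is aromatic (benzene ring).
Ring B has four sp³ carbons, so it is not fully conjugated — not aromatic (cyclohexane ring).
Ring C is fully conjugated (every ring atom contributes a p orbital); 3 ring double bonds give 6 π electrons. 6 = 4(1)+2, so ring C is aromatic (benzene ring).
Ring D has two sp³ carbons, so it is not fully conjugated — not aromatic (oxolane ring).
Ring E has two sp³ carbons, so it is not fully conjugated — not aromatic (1,3-cyclohexadiene).
Ring F is fully conjugated (every ring atom contributes a p orbital); 2 ring double bonds (4 π electrons) plus a heteroatom lone pair (2) give 6 π electrons. That satisfies 4n+2 with n=1, so ring F is aromatic (pyrazole).
Ring G is planar and fully conjugated; 2 ring double bonds (4 π electrons) plus a heteroatom lone pair (2) give 6 π electrons. Since 6 = 4n+2 (n=1), ring G is aromatic (imidazole).
Aromatic: A, C, F, G. Total: 4.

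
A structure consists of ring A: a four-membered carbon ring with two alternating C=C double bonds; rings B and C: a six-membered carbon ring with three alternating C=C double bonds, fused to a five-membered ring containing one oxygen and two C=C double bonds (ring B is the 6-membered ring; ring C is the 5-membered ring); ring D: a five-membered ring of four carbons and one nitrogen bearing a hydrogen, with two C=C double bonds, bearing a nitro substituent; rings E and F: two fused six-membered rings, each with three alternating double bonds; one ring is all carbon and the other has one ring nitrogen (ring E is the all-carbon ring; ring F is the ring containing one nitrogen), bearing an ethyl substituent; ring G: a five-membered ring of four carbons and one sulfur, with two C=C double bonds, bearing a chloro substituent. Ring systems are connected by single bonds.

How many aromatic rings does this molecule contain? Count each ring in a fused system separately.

6

Ring A has only sp² ring atoms; a planar conformation would have a fully conjugated π system of 4 electrons. But 4 = 4(1), which is 4n not 4n+2, so ring A is not aromatic (cyclobutadiene) — cyclobutadiene is antiaromatic and distorts to a rectangle.
Rings B and C form a fused bicyclic system (with one oxygen) with 9 sp² atoms and 10 π electrons from ring double bonds plus a heteroatom lone pair. 10 = 4(2)+2, so the system is aromatic and both rings count as aromatic (benzofuran).
Ring D is planar and fully conjugated; 2 ring double bonds (4 π electrons) plus a heteroatom lone pair (2) give 6 π electrons. 6 = 4(1)+2, so ring D is aromatic (pyrrole).
Rings E and F form a fused bicyclic system (with one nitrogen) with 10 sp² atoms and 10 π electrons from ring double bonds. 10 = 4(2)+2, so the system is aromatic and both rings count as aromatic (quinoline).
Ring G is planar and fully conjugated; 2 ring double bonds (4 π electrons) plus a heteroatom lone pair (2) give 6 π electrons. That satisfies 4n+2 with n=1, so ring G is aromatic (thiophene).
Aromatic: B, C, D, E, F, G. Total: 6.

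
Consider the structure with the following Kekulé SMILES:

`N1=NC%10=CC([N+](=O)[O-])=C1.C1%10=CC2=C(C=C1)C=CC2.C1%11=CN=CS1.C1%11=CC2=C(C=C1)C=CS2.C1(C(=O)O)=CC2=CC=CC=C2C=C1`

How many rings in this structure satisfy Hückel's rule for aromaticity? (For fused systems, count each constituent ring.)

The SMILES encodes a six-membered ring with two adjacent nitrogens and three alternating double bonds; a six-membered carbon ring with three alternating C=C double bonds, fused to a five-membered carbon ring containing one C=C double bond and one sp³ carbon; a five-membered ring with a sulfur at position 1 and a nitrogen at position 3 (in a C=N bond), with two double bonds; a six-membered carbon ring with three alternating C=C double bonds, fused to a five-membered ring containing one sulfur and two C=C double bonds; two fused six-membered carbon rings, each with three alternating C=C double bonds.
The 6-membered ring with two nitrogens (1,2) has a continuous p-orbital overlap around the ring; 3 ring double bonds give 6 π electrons. Since 6 = 4n+2 (n=1), it is aromatic (pyridazine).
The 6-membered ring is planar and fully conjugated; 3 ring double bonds give 6 π electrons. That satisfies 4n+2 with n=1, so it is aromatic (benzene ring).
The 5-membered ring has one sp³ carbon, so it is not fully conjugated — not aromatic (cyclopentene ring).
The 5-membered ring with one sulfur and one =N– is planar and fully conjugated; 2 ring double bonds (4 π electrons) plus a heteroatom lone pair (2) give 6 π electrons. Since 6 = 4n+2 (n=1), it is aromatic (thiazole).
The fused 6/5-membered bicyclic (with one sulfur) is a single π system with 9 sp² atoms and 10 π electrons from ring double bonds plus a heteroatom lone pair. 10 = 4(2)+2, so the system is aromatic and both rings count as aromatic (benzothiophene).
The fused 6/6-membered bicyclic is a single π system with 10 sp² atoms and 10 π electrons from ring double bonds. 10 = 4(2)+2, so the system is aromatic and both rings count as aromatic (naphthalene).
7 of the 8 rings are aromatic. Total: 7.

7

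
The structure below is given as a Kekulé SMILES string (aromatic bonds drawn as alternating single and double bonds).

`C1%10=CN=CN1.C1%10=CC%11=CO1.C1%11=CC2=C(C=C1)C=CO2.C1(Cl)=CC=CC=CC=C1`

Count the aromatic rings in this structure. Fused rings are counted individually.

4

The SMILES encodes a five-membered ring with nitrogens at positions 1 and 3 (one bearing H, one in a C=N bond) and two double bonds; a five-membered ring of four carbons and one oxygen, with two C=C double bonds; a six-membered carbon ring with three alternating C=C double bonds, fused to a five-membered ring containing one oxygen and two C=C double bonds; an eight-membered carbon ring with four alternating C=C double bonds.
The 5-membered ring with two nitrogens (one N–H, one =N–) is planar and fully conjugated; 2 ring double bonds (4 π electrons) plus a heteroatom lone pair (2) give 6 π electrons. Since 6 = 4n+2 (n=1), it is aromatic (imidazole).
The 5-membered ring with one oxygen has a continuous p-orbital overlap around the ring; 2 ring double bonds (4 π electrons) plus a heteroatom lone pair (2) give 6 π electrons. 6 = 4(1)+2, so it is aromatic (furan).
The fused 6/5-membered bicyclic (with one oxygen) is a single π system with 9 sp² atoms and 10 π electrons from ring double bonds plus a heteroatom lone pair. 10 = 4(2)+2, so the system is aromatic and both rings count as aromatic (benzofuran).
The 8-membered ring has only sp² ring atoms; a planar conformation would have a fully conjugated π system of 8 electrons. But 8 = 4(2), which is 4n not 4n+2, so it is not aromatic (cyclooctatetraene) — cyclooctatetraene distorts into a non-planar tub to avoid antiaromaticity.
4 of the 5 rings are aromatic. Total: 4.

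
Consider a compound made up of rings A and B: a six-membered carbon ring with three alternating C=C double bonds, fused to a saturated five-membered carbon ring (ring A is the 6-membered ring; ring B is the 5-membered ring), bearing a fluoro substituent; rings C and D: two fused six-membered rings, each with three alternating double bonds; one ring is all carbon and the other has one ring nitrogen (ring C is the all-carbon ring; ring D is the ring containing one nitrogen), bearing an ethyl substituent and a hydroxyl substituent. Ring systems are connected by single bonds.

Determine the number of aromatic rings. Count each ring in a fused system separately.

Ring A is fully conjugated (every ring atom contributes a p orbital); 3 ring double bonds give 6 π electrons. 6 = 4(1)+2, so ring A is aromatic (benzene ring).
Ring B has three sp³ carbons, so it is not fully conjugated — not aromatic (cyclopentane ring).
Rings C and D form a fused bicyclic system (with one nitrogen) with 10 sp² atoms and 10 π electrons from ring double bonds. 10 = 4(2)+2, so the system is aromatic and both rings count as aromatic (quinoline).
Aromatic: A, C, D. Total: 3.

3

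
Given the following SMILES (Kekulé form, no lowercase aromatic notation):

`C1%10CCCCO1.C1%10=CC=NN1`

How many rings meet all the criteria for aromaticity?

1

The SMILES encodes a six-membered saturated ring of five carbons and one oxygen; a five-membered ring with two adjacent nitrogens (one bearing H, one in a double bond) and two double bonds.
The 6-membered ring with one oxygen has only sp³ atoms, so it is not fully conjugated — not aromatic (tetrahydropyran).
The 5-membered ring with two adjacent nitrogens (one N–H, one =N–) has a continuous p-orbital overlap around the ring; 2 ring double bonds (4 π electrons) plus a heteroatom lone pair (2) give 6 π electrons. Since 6 = 4n+2 (n=1), it is aromatic (pyrazole).
1 of the 2 rings is aromatic. Total: 1.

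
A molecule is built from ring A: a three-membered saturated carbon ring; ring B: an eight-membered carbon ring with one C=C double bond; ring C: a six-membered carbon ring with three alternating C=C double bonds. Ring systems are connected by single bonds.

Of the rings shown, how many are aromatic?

1

Ring A has only sp³ atoms, so it is not fully conjugated — not aromatic (cyclopropane).
Ring B has six sp³ carbons, so it is not fully conjugated — not aromatic (cyclooctene).
Ring C is fully conjugated (every ring atom contributes a p orbital); 3 ring double bonds give 6 π electrons. Since 6 = 4n+2 (n=1), ring C is aromatic (benzene).
Aromatic: C. Total: 1.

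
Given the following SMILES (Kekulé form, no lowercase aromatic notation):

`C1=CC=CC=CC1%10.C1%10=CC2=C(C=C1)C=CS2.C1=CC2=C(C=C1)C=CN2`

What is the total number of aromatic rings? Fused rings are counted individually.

4

The SMILES encodes a seven-membered carbon ring with three C=C double bonds and one sp³ carbon; a six-membered carbon ring with three alternating C=C double bonds, fused to a five-membered ring containing one sulfur and two C=C double bonds; a six-membered carbon ring with three alternating C=C double bonds, fused to a five-membered ring containing one N–H nitrogen and two C=C double bonds.
The 7-membered ring has one sp³ carbon, so it is not fully conjugated — not aromatic (cycloheptatriene).
The fused 6/5-membered bicyclic (with one sulfur) is a single π system with 9 sp² atoms and 10 π electrons from ring double bonds plus a heteroatom lone pair. 10 = 4(2)+2, so the system is aromatic and both rings count as aromatic (benzothiophene).
The fused 6/5-membered bicyclic (with one N–H) is a single π system with 9 sp² atoms and 10 π electrons from ring double bonds plus a heteroatom lone pair. 10 = 4(2)+2, so the system is aromatic and both rings count as aromatic (indole).
4 of the 5 rings are aromatic. Total: 4.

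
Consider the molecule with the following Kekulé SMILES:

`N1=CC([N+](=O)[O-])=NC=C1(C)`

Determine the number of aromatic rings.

1

The SMILES encodes a six-membered ring with nitrogens at positions 1 and 4 and three alternating double bonds.
The 6-membered ring with two nitrogens (1,4) is planar and fully conjugated; 3 ring double bonds give 6 π electrons. Since 6 = 4n+2 (n=1), it is aromatic (pyrazine).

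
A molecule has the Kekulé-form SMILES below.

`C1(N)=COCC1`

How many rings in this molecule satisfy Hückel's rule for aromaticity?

0

The SMILES encodes a five-membered ring of four carbons and one oxygen, with one C=C double bond and two sp³ carbons.
The 5-membered ring with one oxygen has two sp³ carbons, so it is not fully conjugated — not aromatic (2,3-dihydrofuran).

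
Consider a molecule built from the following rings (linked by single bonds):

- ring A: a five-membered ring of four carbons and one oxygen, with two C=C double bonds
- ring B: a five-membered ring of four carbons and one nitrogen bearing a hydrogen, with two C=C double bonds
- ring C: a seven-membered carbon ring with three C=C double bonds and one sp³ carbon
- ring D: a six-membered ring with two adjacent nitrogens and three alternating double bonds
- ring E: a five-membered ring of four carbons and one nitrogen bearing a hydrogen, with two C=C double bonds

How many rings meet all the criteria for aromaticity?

Ring A has a continuous p-orbital overlap around the ring; 2 ring double bonds (4 π electrons) plus a heteroatom lone pair (2) give 6 π electrons. That satisfies 4n+2 with n=1, so ring A is aromatic (furan).
Ring B is fully conjugated (every ring atom contributes a p orbital); 2 ring double bonds (4 π electrons) plus a heteroatom lone pair (2) give 6 π electrons. 6 = 4(1)+2, so ring B is aromatic (pyrrole).
Ring C has one sp³ carbon, so it is not fully conjugated — not aromatic (cycloheptatriene).
Ring D is planar and fully conjugated; 3 ring double bonds give 6 π electrons. Since 6 = 4n+2 (n=1), ring D is aromatic (pyridazine).
Ring E is fully conjugated (every ring atom contributes a p orbital); 2 ring double bonds (4 π electrons) plus a heteroatom lone pair (2) give 6 π electrons. 6 = 4(1)+2, so ring E is aromatic (pyrrole).
Aromatic: A, B, D, E. Total: 4.

4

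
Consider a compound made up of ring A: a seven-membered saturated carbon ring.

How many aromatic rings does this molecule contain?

0

Ring A has only sp³ atoms, so it is not fully conjugated — not aromatic (cycloheptane).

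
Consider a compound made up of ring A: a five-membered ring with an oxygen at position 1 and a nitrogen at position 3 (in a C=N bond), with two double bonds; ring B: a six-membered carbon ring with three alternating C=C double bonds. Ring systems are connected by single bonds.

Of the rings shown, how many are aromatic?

2

Ring A is fully conjugated (every ring atom contributes a p orbital); 2 ring double bonds (4 π electrons) plus a heteroatom lone pair (2) give 6 π electrons. That satisfies 4n+2 with n=1, so ring A is aromatic (oxazole).
Ring B has a continuous p-orbital overlap around the ring; 3 ring double bonds give 6 π electrons. Since 6 = 4n+2 (n=1), ring B is aromatic (benzene).
Aromatic: A, B. Total: 2.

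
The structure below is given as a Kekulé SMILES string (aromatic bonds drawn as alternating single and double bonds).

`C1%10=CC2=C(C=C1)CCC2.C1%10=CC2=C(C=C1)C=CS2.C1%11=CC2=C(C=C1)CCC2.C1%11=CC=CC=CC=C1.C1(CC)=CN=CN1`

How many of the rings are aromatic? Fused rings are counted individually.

The SMILES encodes a six-membered carbon ring with three alternating C=C double bonds, fused to a saturated five-membered carbon ring; a six-membered carbon ring with three alternating C=C double bonds, fused to a five-membered ring containing one sulfur and two C=C double bonds; a six-membered carbon ring with three alternating C=C double bonds, fused to a saturated five-membered carbon ring; an eight-membered carbon ring with four alternating C=C double bonds; a five-membered ring with nitrogens at positions 1 and 3 (one bearing H, one in a C=N bond) and two double bonds.
The 6-membered ring has a continuous p-orbital overlap around the ring; 3 ring double bonds give 6 π electrons. That satisfies 4n+2 with n=1, so it is aromatic (benzene ring).
The 5-membered ring has three sp³ carbons, so it is not fully conjugated — not aromatic (cyclopentane ring).
The fused 6/5-membered bicyclic (with one sulfur) is a single π system with 9 sp² atoms and 10 π electrons from ring double bonds plus a heteroatom lone pair. 10 = 4(2)+2, so the system is aromatic and both rings count as aromatic (benzothiophene).
The second 6-membered ring is fully conjugated (every ring atom contributes a p orbital); 3 ring double bonds give 6 π electrons. Since 6 = 4n+2 (n=1), it is aromatic (benzene ring).
The second 5-membered ring has three sp³ carbons, so it is not fully conjugated — not aromatic (cyclopentane ring).
The 8-membered ring has only sp² ring atoms; a planar conformation would have a fully conjugated π system of 8 electrons. But 8 = 4(2), which is 4n not 4n+2, so it is not aromatic (cyclooctatetraene) — cyclooctatetraene distorts into a non-planar tub to avoid antiaromaticity.
The 5-membered ring with two nitrogens (one N–H, one =N–) is fully conjugated (every ring atom contributes a p orbital); 2 ring double bonds (4 π electrons) plus a heteroatom lone pair (2) give 6 π electrons. That satisfies 4n+2 with n=1, so it is aromatic (imidazole).
5 of the 8 rings are aromatic. Total: 5.

5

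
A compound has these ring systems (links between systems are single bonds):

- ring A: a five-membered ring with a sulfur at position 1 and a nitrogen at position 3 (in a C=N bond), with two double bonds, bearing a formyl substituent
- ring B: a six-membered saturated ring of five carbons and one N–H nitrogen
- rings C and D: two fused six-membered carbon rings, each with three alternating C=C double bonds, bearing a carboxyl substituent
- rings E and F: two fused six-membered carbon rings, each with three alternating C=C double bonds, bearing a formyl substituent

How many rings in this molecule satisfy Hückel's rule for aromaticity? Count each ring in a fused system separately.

Ring A is fully conjugated (every ring atom contributes a p orbital); 2 ring double bonds (4 π electrons) plus a heteroatom lone pair (2) give 6 π electrons. 6 = 4(1)+2, so ring A is aromatic (thiazole).
Ring B has only sp³ atoms, so it is not fully conjugated — not aromatic (piperidine).
Rings C and D form a fused bicyclic system with 10 sp² atoms and 10 π electrons from ring double bonds. 10 = 4(2)+2, so the system is aromatic and both rings count as aromatic (naphthalene).
Rings E and F form a fused bicyclic system with 10 sp² atoms and 10 π electrons from ring double bonds. 10 = 4(2)+2, so the system is aromatic and both rings count as aromatic (naphthalene).
Aromatic: A, C, D, E, F. Total: 5.

5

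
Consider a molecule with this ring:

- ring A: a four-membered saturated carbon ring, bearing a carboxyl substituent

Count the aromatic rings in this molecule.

0

Ring A has only sp³ atoms, so it is not fully conjugated — not aromatic (cyclobutane).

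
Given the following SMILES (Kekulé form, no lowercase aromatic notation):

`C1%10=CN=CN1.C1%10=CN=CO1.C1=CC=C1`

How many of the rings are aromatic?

The SMILES encodes a five-membered ring with nitrogens at positions 1 and 3 (one bearing H, one in a C=N bond) and two double bonds; a five-membered ring with an oxygen at position 1 and a nitrogen at position 3 (in a C=N bond), with two double bonds; a four-membered carbon ring with two alternating C=C double bonds.
The 5-membered ring with two nitrogens (one N–H, one =N–) is planar and fully conjugated; 2 ring double bonds (4 π electrons) plus a heteroatom lone pair (2) give 6 π electrons. 6 = 4(1)+2, so it is aromatic (imidazole).
The 5-membered ring with one oxygen and one =N– is planar and fully conjugated; 2 ring double bonds (4 π electrons) plus a heteroatom lone pair (2) give 6 π electrons. Since 6 = 4n+2 (n=1), it is aromatic (oxazole).
The 4-membered ring has only sp² ring atoms; a planar conformation would have a fully conjugated π system of 4 electrons. But 4 = 4(1), which is 4n not 4n+2, so it is not aromatic (cyclobutadiene) — cyclobutadiene is antiaromatic and distorts to a rectangle.
2 of the 3 rings are aromatic. Total: 2.

2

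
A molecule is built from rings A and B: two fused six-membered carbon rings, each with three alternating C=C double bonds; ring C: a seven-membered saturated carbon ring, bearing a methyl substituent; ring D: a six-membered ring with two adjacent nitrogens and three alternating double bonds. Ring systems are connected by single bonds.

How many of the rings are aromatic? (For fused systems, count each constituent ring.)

Rings A and B form a fused bicyclic system with 10 sp² atoms and 10 π electrons from ring double bonds. 10 = 4(2)+2, so the system is aromatic and both rings count as aromatic (naphthalene).
Ring C has only sp³ atoms, so it is not fully conjugated — not aromatic (cycloheptane).
Ring D is fully conjugated (every ring atom contributes a p orbital); 3 ring double bonds give 6 π electrons. Since 6 = 4n+2 (n=1), ring D is aromatic (pyridazine).
Aromatic: A, B, D. Total: 3.

3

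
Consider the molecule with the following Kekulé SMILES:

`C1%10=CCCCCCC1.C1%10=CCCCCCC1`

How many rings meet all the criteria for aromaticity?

The SMILES encodes an eight-membered carbon ring with one C=C double bond; an eight-membered carbon ring with one C=C double bond.
The 8-membered ring has six sp³ carbons, so it is not fully conjugated — not aromatic (cyclooctene).
The second 8-membered ring has six sp³ carbons, so it is not fully conjugated — not aromatic (cyclooctene).
None of the rings are aromatic. Total: 0.

0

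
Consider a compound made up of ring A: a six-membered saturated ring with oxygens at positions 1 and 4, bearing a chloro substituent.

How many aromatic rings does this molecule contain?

Ring A has only sp³ atoms, so it is not fully conjugated — not aromatic (1,4-dioxane).

0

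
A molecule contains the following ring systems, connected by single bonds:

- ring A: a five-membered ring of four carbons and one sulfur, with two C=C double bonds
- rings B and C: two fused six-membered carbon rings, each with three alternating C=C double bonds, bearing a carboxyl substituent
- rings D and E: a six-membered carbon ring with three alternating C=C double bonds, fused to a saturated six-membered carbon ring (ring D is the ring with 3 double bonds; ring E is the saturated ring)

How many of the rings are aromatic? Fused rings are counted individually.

Ring A is planar and fully conjugated; 2 ring double bonds (4 π electrons) plus a heteroatom lone pair (2) give 6 π electrons. 6 = 4(1)+2, so ring A is aromatic (thiophene).
Rings B and C form a fused bicyclic system with 10 sp² atoms and 10 π electrons from ring double bonds. 10 = 4(2)+2, so the system is aromatic and both rings count as aromatic (naphthalene).
Ring D has a continuous p-orbital overlap around the ring; 3 ring double bonds give 6 π electrons. 6 = 4(1)+2, so ring D is aromatic (benzene ring).
Ring E has four sp³ carbons, so it is not fully conjugated — not aromatic (cyclohexane ring).
Aromatic: A, B, C, D. Total: 4.

4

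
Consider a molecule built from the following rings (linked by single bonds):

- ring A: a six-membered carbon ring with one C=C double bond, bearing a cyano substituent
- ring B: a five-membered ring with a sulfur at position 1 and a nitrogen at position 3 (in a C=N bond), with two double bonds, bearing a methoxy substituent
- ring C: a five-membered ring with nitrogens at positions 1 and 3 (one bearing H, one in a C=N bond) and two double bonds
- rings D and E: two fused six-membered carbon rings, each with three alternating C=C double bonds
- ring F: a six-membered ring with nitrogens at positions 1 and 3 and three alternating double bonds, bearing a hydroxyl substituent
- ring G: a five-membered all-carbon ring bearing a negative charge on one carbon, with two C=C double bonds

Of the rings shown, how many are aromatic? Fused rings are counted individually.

Ring A has four sp³ carbons, so it is not fully conjugated — not aromatic (cyclohexene).
Ring B is fully conjugated (every ring atom contributes a p orbital); 2 ring double bonds (4 π electrons) plus a heteroatom lone pair (2) give 6 π electrons. Since 6 = 4n+2 (n=1), ring B is aromatic (thiazole).
Ring C is planar and fully conjugated; 2 ring double bonds (4 π electrons) plus a heteroatom lone pair (2) give 6 π electrons. 6 = 4(1)+2, so ring C is aromatic (imidazole).
Rings D and E form a fused bicyclic system with 10 sp² atoms and 10 π electrons from ring double bonds. 10 = 4(2)+2, so the system is aromatic and both rings count as aromatic (naphthalene).
Ring F is planar and fully conjugated; 3 ring double bonds give 6 π electrons. That satisfies 4n+2 with n=1, so ring F is aromatic (pyrimidine).
Ring G is planar and fully conjugated; 2 ring double bonds (4 π electrons) plus the carbanion lone pair (2) give 6 π electrons. Since 6 = 4n+2 (n=1), ring G is aromatic (cyclopentadienyl anion).
Aromatic: B, C, D, E, F, G. Total: 6.

6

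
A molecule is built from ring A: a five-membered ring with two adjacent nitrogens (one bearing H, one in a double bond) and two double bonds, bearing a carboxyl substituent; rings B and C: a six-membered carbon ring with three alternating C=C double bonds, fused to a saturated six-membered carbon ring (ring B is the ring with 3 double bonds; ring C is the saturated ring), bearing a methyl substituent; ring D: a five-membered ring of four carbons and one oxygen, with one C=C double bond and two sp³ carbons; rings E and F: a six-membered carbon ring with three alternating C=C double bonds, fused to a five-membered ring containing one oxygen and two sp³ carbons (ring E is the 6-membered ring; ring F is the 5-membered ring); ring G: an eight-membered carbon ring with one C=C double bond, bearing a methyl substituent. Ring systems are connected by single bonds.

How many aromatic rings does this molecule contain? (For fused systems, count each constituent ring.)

Ring A has a continuous p-orbital overlap around the ring; 2 ring double bonds (4 π electrons) plus a heteroatom lone pair (2) give 6 π electrons. Since 6 = 4n+2 (n=1), ring A is aromatic (pyrazole).
Ring B is fully conjugated (every ring atom contributes a p orbital); 3 ring double bonds give 6 π electrons. That satisfies 4n+2 with n=1, so ring B is aromatic (benzene ring).
Ring C has four sp³ carbons, so it is not fully conjugated — not aromatic (cyclohexane ring).
Ring D has two sp³ carbons, so it is not fully conjugated — not aromatic (2,3-dihydrofuran).
Ring E is fully conjugated (every ring atom contributes a p orbital); 3 ring double bonds give 6 π electrons. 6 = 4(1)+2, so ring E is aromatic (benzene ring).
Ring F has two sp³ carbons, so it is not fully conjugated — not aromatic (oxolane ring).
Ring G has six sp³ carbons, so it is not fully conjugated — not aromatic (cyclooctene).
Aromatic: A, B, E. Total: 3.

3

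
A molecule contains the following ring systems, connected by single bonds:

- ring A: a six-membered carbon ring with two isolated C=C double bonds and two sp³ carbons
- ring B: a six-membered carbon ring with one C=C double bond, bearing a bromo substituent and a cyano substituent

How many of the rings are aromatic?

0

Ring A has two sp³ carbons, so it is not fully conjugated — not aromatic (1,4-cyclohexadiene).
Ring B has four sp³ carbons, so it is not fully conjugated — not aromatic (cyclohexene).
No ring is aromatic. Total: 0.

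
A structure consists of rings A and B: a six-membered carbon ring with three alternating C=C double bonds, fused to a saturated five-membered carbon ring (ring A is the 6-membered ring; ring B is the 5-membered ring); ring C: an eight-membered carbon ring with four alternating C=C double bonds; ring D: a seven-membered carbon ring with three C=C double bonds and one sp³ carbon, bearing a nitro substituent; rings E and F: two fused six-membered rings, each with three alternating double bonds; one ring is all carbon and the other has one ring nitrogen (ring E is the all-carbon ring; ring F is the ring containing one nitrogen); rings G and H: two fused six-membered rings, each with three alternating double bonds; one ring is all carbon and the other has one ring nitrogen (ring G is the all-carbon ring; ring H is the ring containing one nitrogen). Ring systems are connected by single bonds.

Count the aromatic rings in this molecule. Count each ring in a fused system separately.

5

Ring A is planar and fully conjugated; 3 ring double bonds give 6 π electrons. 6 = 4(1)+2, so ring A is aromatic (benzene ring).
Ring B has three sp³ carbons, so it is not fully conjugated — not aromatic (cyclopentane ring).
Ring C has only sp² ring atoms; a planar conformation would have a fully conjugated π system of 8 electrons. But 8 = 4(2), which is 4n not 4n+2, so ring C is not aromatic (cyclooctatetraene) — cyclooctatetraene distorts into a non-planar tub to avoid antiaromaticity.
Ring D has one sp³ carbon, so it is not fully conjugated — not aromatic (cycloheptatriene).
Rings E and F form a fused bicyclic system (with one nitrogen) with 10 sp² atoms and 10 π electrons from ring double bonds. 10 = 4(2)+2, so the system is aromatic and both rings count as aromatic (quinoline).
Rings G and H form a fused bicyclic system (with one nitrogen) with 10 sp² atoms and 10 π electrons from ring double bonds. 10 = 4(2)+2, so the system is aromatic and both rings count as aromatic (quinoline).
Aromatic: A, E, F, G, H. Total: 5.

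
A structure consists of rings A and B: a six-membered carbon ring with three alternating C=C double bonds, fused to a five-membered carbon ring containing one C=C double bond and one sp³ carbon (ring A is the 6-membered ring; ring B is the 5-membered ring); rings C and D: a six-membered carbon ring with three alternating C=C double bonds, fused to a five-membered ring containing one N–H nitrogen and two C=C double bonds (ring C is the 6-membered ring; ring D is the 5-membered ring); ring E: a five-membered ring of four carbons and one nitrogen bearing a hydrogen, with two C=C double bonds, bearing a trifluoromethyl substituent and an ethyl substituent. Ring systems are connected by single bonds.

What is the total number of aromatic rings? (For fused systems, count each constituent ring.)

Ring A is fully conjugated (every ring atom contributes a p orbital); 3 ring double bonds give 6 π electrons. 6 = 4(1)+2, so ring A is aromatic (benzene ring).
Ring B has one sp³ carbon, so it is not fully conjugated — not aromatic (cyclopentene ring).
Rings C and D form a fused bicyclic system (with one N–H) with 9 sp² atoms and 10 π electrons from ring double bonds plus a heteroatom lone pair. 10 = 4(2)+2, so the system is aromatic and both rings count as aromatic (indole).
Ring E is planar and fully conjugated; 2 ring double bonds (4 π electrons) plus a heteroatom lone pair (2) give 6 π electrons. That satisfies 4n+2 with n=1, so ring E is aromatic (pyrrole).
Aromatic: A, C, D, E. Total: 4.

4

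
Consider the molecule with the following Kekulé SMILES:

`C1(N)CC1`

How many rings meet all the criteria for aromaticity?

0

The SMILES encodes a three-membered saturated carbon ring.
The 3-membered ring has only sp³ atoms, so it is not fully conjugated — not aromatic (cyclopropane).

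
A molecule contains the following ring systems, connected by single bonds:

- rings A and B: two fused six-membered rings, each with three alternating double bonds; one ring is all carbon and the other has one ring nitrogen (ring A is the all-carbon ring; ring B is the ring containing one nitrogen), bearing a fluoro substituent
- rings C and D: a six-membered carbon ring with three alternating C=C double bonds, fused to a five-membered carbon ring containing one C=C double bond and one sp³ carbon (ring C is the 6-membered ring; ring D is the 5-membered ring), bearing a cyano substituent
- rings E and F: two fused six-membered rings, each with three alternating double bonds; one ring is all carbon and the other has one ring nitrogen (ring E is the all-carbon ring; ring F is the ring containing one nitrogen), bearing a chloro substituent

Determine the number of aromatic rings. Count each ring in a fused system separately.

Rings A and B form a fused bicyclic system (with one nitrogen) with 10 sp² atoms and 10 π electrons from ring double bonds. 10 = 4(2)+2, so the system is aromatic and both rings count as aromatic (quinoline).
Ring C has a continuous p-orbital overlap around the ring; 3 ring double bonds give 6 π electrons. 6 = 4(1)+2, so ring C is aromatic (benzene ring).
Ring D has one sp³ carbon, so it is not fully conjugated — not aromatic (cyclopentene ring).
Rings E and F form a fused bicyclic system (with one nitrogen) with 10 sp² atoms and 10 π electrons from ring double bonds. 10 = 4(2)+2, so the system is aromatic and both rings count as aromatic (quinoline).
Aromatic: A, B, C, E, F. Total: 5.

5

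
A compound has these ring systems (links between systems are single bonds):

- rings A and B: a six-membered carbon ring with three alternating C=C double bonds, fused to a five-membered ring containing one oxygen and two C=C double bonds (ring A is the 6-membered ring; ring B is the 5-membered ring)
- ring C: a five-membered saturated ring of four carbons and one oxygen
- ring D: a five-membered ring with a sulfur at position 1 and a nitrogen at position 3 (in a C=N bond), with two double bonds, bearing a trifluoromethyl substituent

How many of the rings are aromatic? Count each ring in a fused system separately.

Rings A and B form a fused bicyclic system (with one oxygen) with 9 sp² atoms and 10 π electrons from ring double bonds plus a heteroatom lone pair. 10 = 4(2)+2, so the system is aromatic and both rings count as aromatic (benzofuran).
Ring C has only sp³ atoms, so it is not fully conjugated — not aromatic (tetrahydrofuran).
Ring D has a continuous p-orbital overlap around the ring; 2 ring double bonds (4 π electrons) plus a heteroatom lone pair (2) give 6 π electrons. Since 6 = 4n+2 (n=1), ring D is aromatic (thiazole).
Aromatic: A, B, D. Total: 3.

3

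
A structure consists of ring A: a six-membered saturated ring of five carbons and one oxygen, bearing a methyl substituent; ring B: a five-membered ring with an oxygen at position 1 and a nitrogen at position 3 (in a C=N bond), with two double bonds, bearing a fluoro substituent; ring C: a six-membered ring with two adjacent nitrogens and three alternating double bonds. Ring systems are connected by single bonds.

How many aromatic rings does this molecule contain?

2

Ring A has only sp³ atoms, so it is not fully conjugated — not aromatic (tetrahydropyran).
Ring B is planar and fully conjugated; 2 ring double bonds (4 π electrons) plus a heteroatom lone pair (2) give 6 π electrons. 6 = 4(1)+2, so ring B is aromatic (oxazole).
Ring C is fully conjugated (every ring atom contributes a p orbital); 3 ring double bonds give 6 π electrons. That satisfies 4n+2 with n=1, so ring C is aromatic (pyridazine).
Aromatic: B, C. Total: 2.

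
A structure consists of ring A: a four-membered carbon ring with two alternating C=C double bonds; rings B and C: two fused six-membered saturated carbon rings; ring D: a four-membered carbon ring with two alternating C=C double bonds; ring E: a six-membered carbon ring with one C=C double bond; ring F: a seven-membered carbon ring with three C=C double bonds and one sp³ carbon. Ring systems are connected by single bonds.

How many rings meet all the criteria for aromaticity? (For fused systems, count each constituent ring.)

0

Ring A has only sp² ring atoms; a planar conformation would have a fully conjugated π system of 4 electrons. But 4 = 4(1), which is 4n not 4n+2, so ring A is not aromatic (cyclobutadiene) — cyclobutadiene is antiaromatic and distorts to a rectangle.
Ring B has only sp³ atoms, so it is not fully conjugated — not aromatic (cyclohexane ring).
Ring C has only sp³ atoms, so it is not fully conjugated — not aromatic (cyclohexane ring).
Ring D has only sp² ring atoms; a planar conformation would have a fully conjugated π system of 4 electrons. But 4 = 4(1), which is 4n not 4n+2, so ring D is not aromatic (cyclobutadiene) — cyclobutadiene is antiaromatic and distorts to a rectangle.
Ring E has four sp³ carbons, so it is not fully conjugated — not aromatic (cyclohexene).
Ring F has one sp³ carbon, so it is not fully conjugated — not aromatic (cycloheptatriene).
No ring is aromatic. Total: 0.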